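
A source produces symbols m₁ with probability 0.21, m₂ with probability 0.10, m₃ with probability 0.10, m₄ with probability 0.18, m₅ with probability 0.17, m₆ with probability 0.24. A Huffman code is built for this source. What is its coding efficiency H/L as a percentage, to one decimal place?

Entropy H = −Σ p log₂ p ≈ 2.5112 bits.
Huffman merges: 1/10+1/10→1/5; 17/100+9/50→7/20; 1/5+21/100→41/100; 6/25+7/20→59/100; 41/100+59/100→1. L = 51/20 ≈ 2.5500.
Efficiency = H/L = 2.5112/2.5500 = 98.5%.

98.5%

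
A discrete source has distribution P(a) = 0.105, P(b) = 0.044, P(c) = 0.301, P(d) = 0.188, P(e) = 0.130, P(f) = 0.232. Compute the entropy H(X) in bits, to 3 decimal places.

2.386 bits

H = −Σ pᵢ log₂ pᵢ.
−0.105·log₂(0.105) = 0.3414
−0.044·log₂(0.044) = 0.1983
−0.301·log₂(0.301) = 0.5214
−0.188·log₂(0.188) = 0.4533
−0.130·log₂(0.130) = 0.3826
−0.232·log₂(0.232) = 0.4890
Sum ≈ 2.3860 → 2.386 bits.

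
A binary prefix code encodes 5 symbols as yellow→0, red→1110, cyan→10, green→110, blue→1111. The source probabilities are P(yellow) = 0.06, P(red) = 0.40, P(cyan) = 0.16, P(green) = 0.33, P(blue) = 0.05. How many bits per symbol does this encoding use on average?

L̄ = Σ pᵢ·ℓᵢ = 0.06·1 + 0.40·4 + 0.16·2 + 0.33·3 + 0.05·4 = 3.17 bits/symbol.

3.17 bits/symbol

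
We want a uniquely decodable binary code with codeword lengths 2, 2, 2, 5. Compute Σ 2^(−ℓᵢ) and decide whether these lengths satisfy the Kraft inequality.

With common denominator 2^5 = 32: Σ 2^(−ℓᵢ) = 8/32 + 8/32 + 8/32 + 1/32 = 25/32 = 0.78125.
Kraft's inequality requires Σ ≤ 1; here Σ = 0.78125 ≤ 1, so such a prefix code exists.

0.78125; yes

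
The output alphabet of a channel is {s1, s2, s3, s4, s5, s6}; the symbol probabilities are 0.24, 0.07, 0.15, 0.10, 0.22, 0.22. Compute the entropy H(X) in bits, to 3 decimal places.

2.467 bits

H = −Σ pᵢ log₂ pᵢ.
−0.24·log₂(0.24) = 0.4941
−0.07·log₂(0.07) = 0.2686
−0.15·log₂(0.15) = 0.4105
−0.10·log₂(0.10) = 0.3322
−0.22·log₂(0.22) = 0.4806
−0.22·log₂(0.22) = 0.4806
Sum ≈ 2.4666 → 2.467 bits.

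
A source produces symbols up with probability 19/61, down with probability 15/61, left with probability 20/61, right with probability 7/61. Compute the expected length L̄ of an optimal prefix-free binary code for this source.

Repeatedly combine the two least-probable nodes; the expected code length is the sum of the merged weights.
merge 7/61 + 15/61 → 22/61
merge 19/61 + 20/61 → 39/61
merge 22/61 + 39/61 → 1
L = 22/61 + 39/61 + 1 = 2 bits/symbol.

2 bits/symbol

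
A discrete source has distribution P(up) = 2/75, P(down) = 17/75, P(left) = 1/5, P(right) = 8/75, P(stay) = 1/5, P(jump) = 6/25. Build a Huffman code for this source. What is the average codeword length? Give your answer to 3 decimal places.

2.467 bits/symbol

Repeatedly combine the two least-probable nodes; the expected code length is the sum of the merged weights.
merge 2/75 + 8/75 → 2/15
merge 2/15 + 1/5 → 1/3
merge 1/5 + 17/75 → 32/75
merge 6/25 + 1/3 → 43/75
merge 32/75 + 43/75 → 1
L = 2/15 + 1/3 + 32/75 + 43/75 + 1 = 37/15 ≈ 2.467 bits/symbol.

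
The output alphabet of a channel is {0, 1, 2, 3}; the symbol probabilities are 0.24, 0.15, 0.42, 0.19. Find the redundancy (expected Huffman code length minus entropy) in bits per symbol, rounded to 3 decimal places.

Entropy H = −Σ p log₂ p ≈ 1.8856 bits.
Huffman merges: 3/20+19/100→17/50; 6/25+17/50→29/50; 21/50+29/50→1. L = 48/25 ≈ 1.9200.
L − H = 1.9200 − 1.8856 = 0.034 bits.

0.034 bits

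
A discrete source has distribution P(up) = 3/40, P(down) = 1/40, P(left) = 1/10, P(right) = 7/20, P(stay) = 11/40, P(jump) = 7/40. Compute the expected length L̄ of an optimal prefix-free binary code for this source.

Repeatedly combine the two least-probable nodes; the expected code length is the sum of the merged weights.
merge 1/40 + 3/40 → 1/10
merge 1/10 + 1/10 → 1/5
merge 7/40 + 1/5 → 3/8
merge 11/40 + 7/20 → 5/8
merge 3/8 + 5/8 → 1
L = 1/10 + 1/5 + 3/8 + 5/8 + 1 = 23/10 = 2.3 bits/symbol.

2.3 bits/symbol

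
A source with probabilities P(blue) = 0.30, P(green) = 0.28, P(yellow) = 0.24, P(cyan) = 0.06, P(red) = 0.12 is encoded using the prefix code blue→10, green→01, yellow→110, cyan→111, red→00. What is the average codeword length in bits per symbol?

2.3 bits/symbol

L̄ = Σ pᵢ·ℓᵢ = 0.30·2 + 0.28·2 + 0.24·3 + 0.06·3 + 0.12·2 = 2.3 bits/symbol.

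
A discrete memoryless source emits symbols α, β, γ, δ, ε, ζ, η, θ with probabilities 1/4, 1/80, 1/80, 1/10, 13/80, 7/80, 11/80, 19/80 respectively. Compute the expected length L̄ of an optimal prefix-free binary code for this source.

Repeatedly combine the two least-probable nodes; the expected code length is the sum of the merged weights.
merge 1/80 + 1/80 → 1/40
merge 1/40 + 7/80 → 9/80
merge 1/10 + 9/80 → 17/80
merge 11/80 + 13/80 → 3/10
merge 17/80 + 19/80 → 9/20
merge 1/4 + 3/10 → 11/20
merge 9/20 + 11/20 → 1
L = 1/40 + 9/80 + 17/80 + 3/10 + 9/20 + 11/20 + 1 = 53/20 = 2.65 bits/symbol.

2.65 bits/symbol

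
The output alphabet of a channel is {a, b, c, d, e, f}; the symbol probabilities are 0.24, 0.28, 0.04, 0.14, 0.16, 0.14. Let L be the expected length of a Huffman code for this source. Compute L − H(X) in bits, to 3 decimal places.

Entropy H = −Σ p log₂ p ≈ 2.4113 bits.
Huffman merges: 1/25+7/50→9/50; 7/50+4/25→3/10; 9/50+6/25→21/50; 7/25+3/10→29/50; 21/50+29/50→1. L = 62/25 ≈ 2.4800.
L − H = 2.4800 − 2.4113 = 0.069 bits.

0.069 bits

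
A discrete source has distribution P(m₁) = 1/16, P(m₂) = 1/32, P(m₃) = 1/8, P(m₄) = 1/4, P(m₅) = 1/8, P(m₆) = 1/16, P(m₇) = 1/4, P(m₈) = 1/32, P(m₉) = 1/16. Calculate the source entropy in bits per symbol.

Each probability is a power of 1/2, so log₂(1/p) is an integer.
H = Σ p·log₂(1/p) = 1/16·4 + 1/32·5 + 1/8·3 + 1/4·2 + 1/8·3 + 1/16·4 + 1/4·2 + 1/32·5 + 1/16·4 = 2.8125 bits.

2.8125 bits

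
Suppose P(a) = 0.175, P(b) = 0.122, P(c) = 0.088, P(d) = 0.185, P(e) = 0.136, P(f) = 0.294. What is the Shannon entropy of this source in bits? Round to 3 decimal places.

H = −Σ pᵢ log₂ pᵢ.
−0.175·log₂(0.175) = 0.4401
−0.122·log₂(0.122) = 0.3703
−0.088·log₂(0.088) = 0.3086
−0.185·log₂(0.185) = 0.4504
−0.136·log₂(0.136) = 0.3915
−0.294·log₂(0.294) = 0.5192
Sum ≈ 2.4799 → 2.480 bits.

2.480 bits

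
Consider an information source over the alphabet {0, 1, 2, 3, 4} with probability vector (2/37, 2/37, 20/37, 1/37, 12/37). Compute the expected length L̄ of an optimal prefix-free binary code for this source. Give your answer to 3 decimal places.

Repeatedly combine the two least-probable nodes; the expected code length is the sum of the merged weights.
merge 1/37 + 2/37 → 3/37
merge 2/37 + 3/37 → 5/37
merge 5/37 + 12/37 → 17/37
merge 17/37 + 20/37 → 1
L = 3/37 + 5/37 + 17/37 + 1 = 62/37 ≈ 1.676 bits/symbol.

1.676 bits/symbol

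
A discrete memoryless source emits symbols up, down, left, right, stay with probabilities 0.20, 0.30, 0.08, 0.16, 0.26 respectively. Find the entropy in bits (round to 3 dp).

2.205 bits

H = −Σ pᵢ log₂ pᵢ.
−0.20·log₂(0.20) = 0.4644
−0.30·log₂(0.30) = 0.5211
−0.08·log₂(0.08) = 0.2915
−0.16·log₂(0.16) = 0.4230
−0.26·log₂(0.26) = 0.5053
Sum ≈ 2.2053 → 2.205 bits.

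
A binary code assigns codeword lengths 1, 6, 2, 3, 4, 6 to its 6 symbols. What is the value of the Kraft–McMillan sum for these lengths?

With common denominator 2^6 = 64: Σ 2^(−ℓᵢ) = 32/64 + 1/64 + 16/64 + 8/64 + 4/64 + 1/64 = 62/64 = 0.96875.

0.96875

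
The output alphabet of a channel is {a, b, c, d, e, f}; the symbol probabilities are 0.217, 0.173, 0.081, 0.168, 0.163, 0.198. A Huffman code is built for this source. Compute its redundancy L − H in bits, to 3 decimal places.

Entropy H = −Σ p log₂ p ≈ 2.5314 bits.
Huffman merges: 81/1000+163/1000→61/250; 21/125+173/1000→341/1000; 99/500+217/1000→83/200; 61/250+341/1000→117/200; 83/200+117/200→1. L = 517/200 ≈ 2.5850.
L − H = 2.5850 − 2.5314 = 0.054 bits.

0.054 bits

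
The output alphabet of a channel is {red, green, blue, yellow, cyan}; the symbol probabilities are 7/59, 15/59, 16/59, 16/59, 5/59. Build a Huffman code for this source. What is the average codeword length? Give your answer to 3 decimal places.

Repeatedly combine the two least-probable nodes; the expected code length is the sum of the merged weights.
merge 5/59 + 7/59 → 12/59
merge 12/59 + 15/59 → 27/59
merge 16/59 + 16/59 → 32/59
merge 27/59 + 32/59 → 1
L = 12/59 + 27/59 + 32/59 + 1 = 130/59 ≈ 2.203 bits/symbol.

2.203 bits/symbol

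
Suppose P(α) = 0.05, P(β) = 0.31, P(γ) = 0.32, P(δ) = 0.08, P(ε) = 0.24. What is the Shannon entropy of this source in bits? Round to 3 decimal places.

H = −Σ pᵢ log₂ pᵢ.
−0.05·log₂(0.05) = 0.2161
−0.31·log₂(0.31) = 0.5238
−0.32·log₂(0.32) = 0.5260
−0.08·log₂(0.08) = 0.2915
−0.24·log₂(0.24) = 0.4941
Sum ≈ 2.0516 → 2.052 bits.

2.052 bits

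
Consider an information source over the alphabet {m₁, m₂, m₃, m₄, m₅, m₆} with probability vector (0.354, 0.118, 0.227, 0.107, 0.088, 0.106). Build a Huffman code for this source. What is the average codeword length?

2.419 bits/symbol

Repeatedly combine the two least-probable nodes; the expected code length is the sum of the merged weights.
merge 11/125 + 53/500 → 97/500
merge 107/1000 + 59/500 → 9/40
merge 97/500 + 9/40 → 419/1000
merge 227/1000 + 177/500 → 581/1000
merge 419/1000 + 581/1000 → 1
L = 97/500 + 9/40 + 419/1000 + 581/1000 + 1 = 2419/1000 = 2.419 bits/symbol.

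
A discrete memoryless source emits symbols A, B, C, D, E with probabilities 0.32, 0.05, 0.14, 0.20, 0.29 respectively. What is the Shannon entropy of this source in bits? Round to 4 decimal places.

2.1215 bits

H = −Σ pᵢ log₂ pᵢ.
−0.32·log₂(0.32) = 0.5260
−0.05·log₂(0.05) = 0.2161
−0.14·log₂(0.14) = 0.3971
−0.20·log₂(0.20) = 0.4644
−0.29·log₂(0.29) = 0.5179
Sum ≈ 2.1215 → 2.1215 bits.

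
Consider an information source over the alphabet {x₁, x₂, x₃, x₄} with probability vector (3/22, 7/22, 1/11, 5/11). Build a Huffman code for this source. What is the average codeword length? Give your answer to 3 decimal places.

Repeatedly combine the two least-probable nodes; the expected code length is the sum of the merged weights.
merge 1/11 + 3/22 → 5/22
merge 5/22 + 7/22 → 6/11
merge 5/11 + 6/11 → 1
L = 5/22 + 6/11 + 1 = 39/22 ≈ 1.773 bits/symbol.

1.773 bits/symbol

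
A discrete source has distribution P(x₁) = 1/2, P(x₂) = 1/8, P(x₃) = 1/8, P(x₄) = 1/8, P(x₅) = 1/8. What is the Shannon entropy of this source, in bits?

Each probability is a power of 1/2, so log₂(1/p) is an integer.
H = Σ p·log₂(1/p) = 1/2·1 + 1/8·3 + 1/8·3 + 1/8·3 + 1/8·3 = 2 bits.

2 bits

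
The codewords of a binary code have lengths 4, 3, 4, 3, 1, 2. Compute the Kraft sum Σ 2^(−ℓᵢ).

With common denominator 2^4 = 16: Σ 2^(−ℓᵢ) = 1/16 + 2/16 + 1/16 + 2/16 + 8/16 + 4/16 = 18/16 = 1.125.

1.125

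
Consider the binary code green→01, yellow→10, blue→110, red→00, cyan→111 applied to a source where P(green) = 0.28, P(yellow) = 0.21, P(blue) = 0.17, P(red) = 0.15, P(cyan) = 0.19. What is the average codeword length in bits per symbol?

2.36 bits/symbol

L̄ = Σ pᵢ·ℓᵢ = 0.28·2 + 0.21·2 + 0.17·3 + 0.15·2 + 0.19·3 = 2.36 bits/symbol.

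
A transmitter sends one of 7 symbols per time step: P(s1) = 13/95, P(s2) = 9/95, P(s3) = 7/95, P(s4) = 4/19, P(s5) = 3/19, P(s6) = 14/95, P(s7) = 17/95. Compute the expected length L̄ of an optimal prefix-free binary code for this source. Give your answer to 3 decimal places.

Repeatedly combine the two least-probable nodes; the expected code length is the sum of the merged weights.
merge 7/95 + 9/95 → 16/95
merge 13/95 + 14/95 → 27/95
merge 3/19 + 16/95 → 31/95
merge 17/95 + 4/19 → 37/95
merge 27/95 + 31/95 → 58/95
merge 37/95 + 58/95 → 1
L = 16/95 + 27/95 + 31/95 + 37/95 + 58/95 + 1 = 264/95 ≈ 2.779 bits/symbol.

2.779 bits/symbol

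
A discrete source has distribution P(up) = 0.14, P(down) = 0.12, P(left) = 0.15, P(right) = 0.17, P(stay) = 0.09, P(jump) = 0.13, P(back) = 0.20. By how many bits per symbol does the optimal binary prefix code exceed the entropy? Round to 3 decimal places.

Entropy H = −Σ p log₂ p ≈ 2.7690 bits.
Huffman merges: 9/100+3/25→21/100; 13/100+7/50→27/100; 3/20+17/100→8/25; 1/5+21/100→41/100; 27/100+8/25→59/100; 41/100+59/100→1. L = 14/5 ≈ 2.8000.
L − H = 2.8000 − 2.7690 = 0.031 bits.

0.031 bits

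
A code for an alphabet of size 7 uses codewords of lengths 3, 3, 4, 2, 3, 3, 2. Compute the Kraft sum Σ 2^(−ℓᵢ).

With common denominator 2^4 = 16: Σ 2^(−ℓᵢ) = 2/16 + 2/16 + 1/16 + 4/16 + 2/16 + 2/16 + 4/16 = 17/16 = 1.0625.

1.0625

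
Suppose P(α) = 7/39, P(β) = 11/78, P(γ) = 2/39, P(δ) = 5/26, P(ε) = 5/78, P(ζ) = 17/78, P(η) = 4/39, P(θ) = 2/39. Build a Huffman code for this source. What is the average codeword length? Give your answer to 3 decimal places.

2.859 bits/symbol

Repeatedly combine the two least-probable nodes; the expected code length is the sum of the merged weights.
merge 2/39 + 2/39 → 4/39
merge 5/78 + 4/39 → 1/6
merge 4/39 + 11/78 → 19/78
merge 1/6 + 7/39 → 9/26
merge 5/26 + 17/78 → 16/39
merge 19/78 + 9/26 → 23/39
merge 16/39 + 23/39 → 1
L = 4/39 + 1/6 + 19/78 + 9/26 + 16/39 + 23/39 + 1 = 223/78 ≈ 2.859 bits/symbol.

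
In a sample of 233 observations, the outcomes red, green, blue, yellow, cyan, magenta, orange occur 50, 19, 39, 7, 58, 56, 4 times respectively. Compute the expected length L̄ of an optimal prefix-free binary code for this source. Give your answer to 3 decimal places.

Probabilities are the counts divided by 233.
Repeatedly combine the two least-probable nodes; the expected code length is the sum of the merged weights.
merge 4/233 + 7/233 → 11/233
merge 11/233 + 19/233 → 30/233
merge 30/233 + 39/233 → 69/233
merge 50/233 + 56/233 → 106/233
merge 58/233 + 69/233 → 127/233
merge 106/233 + 127/233 → 1
L = 11/233 + 30/233 + 69/233 + 106/233 + 127/233 + 1 = 576/233 ≈ 2.472 bits/symbol.

2.472 bits/symbol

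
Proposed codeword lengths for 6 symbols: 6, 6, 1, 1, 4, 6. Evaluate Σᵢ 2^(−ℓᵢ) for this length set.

1.109375

With common denominator 2^6 = 64: Σ 2^(−ℓᵢ) = 1/64 + 1/64 + 32/64 + 32/64 + 4/64 + 1/64 = 71/64 = 1.109375.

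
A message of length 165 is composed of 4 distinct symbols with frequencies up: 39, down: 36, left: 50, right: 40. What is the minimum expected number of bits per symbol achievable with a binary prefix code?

2 bits/symbol

Probabilities are the counts divided by 165.
Repeatedly combine the two least-probable nodes; the expected code length is the sum of the merged weights.
merge 12/55 + 13/55 → 5/11
merge 8/33 + 10/33 → 6/11
merge 5/11 + 6/11 → 1
L = 5/11 + 6/11 + 1 = 2 bits/symbol.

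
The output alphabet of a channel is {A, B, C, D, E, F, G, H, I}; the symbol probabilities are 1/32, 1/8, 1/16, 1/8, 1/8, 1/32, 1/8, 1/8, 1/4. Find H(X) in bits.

2.9375 bits

Each probability is a power of 1/2, so log₂(1/p) is an integer.
H = Σ p·log₂(1/p) = 1/32·5 + 1/8·3 + 1/16·4 + 1/8·3 + 1/8·3 + 1/32·5 + 1/8·3 + 1/8·3 + 1/4·2 = 2.9375 bits.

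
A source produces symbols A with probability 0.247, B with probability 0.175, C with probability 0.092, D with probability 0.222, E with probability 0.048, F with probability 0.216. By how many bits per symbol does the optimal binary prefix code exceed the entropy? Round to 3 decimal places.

Entropy H = −Σ p log₂ p ≈ 2.4249 bits.
Huffman merges: 6/125+23/250→7/50; 7/50+7/40→63/200; 27/125+111/500→219/500; 247/1000+63/200→281/500; 219/500+281/500→1. L = 491/200 ≈ 2.4550.
L − H = 2.4550 − 2.4249 = 0.030 bits.

0.030 bits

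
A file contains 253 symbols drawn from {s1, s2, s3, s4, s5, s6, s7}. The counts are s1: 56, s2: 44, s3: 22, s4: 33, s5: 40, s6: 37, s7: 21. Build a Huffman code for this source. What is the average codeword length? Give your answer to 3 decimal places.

Probabilities are the counts divided by 253.
Repeatedly combine the two least-probable nodes; the expected code length is the sum of the merged weights.
merge 21/253 + 2/23 → 43/253
merge 3/23 + 37/253 → 70/253
merge 40/253 + 43/253 → 83/253
merge 4/23 + 56/253 → 100/253
merge 70/253 + 83/253 → 153/253
merge 100/253 + 153/253 → 1
L = 43/253 + 70/253 + 83/253 + 100/253 + 153/253 + 1 = 702/253 ≈ 2.775 bits/symbol.

2.775 bits/symbol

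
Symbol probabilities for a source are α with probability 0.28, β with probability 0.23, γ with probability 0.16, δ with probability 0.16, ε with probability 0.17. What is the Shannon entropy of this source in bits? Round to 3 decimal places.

2.283 bits

H = −Σ pᵢ log₂ pᵢ.
−0.28·log₂(0.28) = 0.5142
−0.23·log₂(0.23) = 0.4877
−0.16·log₂(0.16) = 0.4230
−0.16·log₂(0.16) = 0.4230
−0.17·log₂(0.17) = 0.4346
Sum ≈ 2.2825 → 2.283 bits.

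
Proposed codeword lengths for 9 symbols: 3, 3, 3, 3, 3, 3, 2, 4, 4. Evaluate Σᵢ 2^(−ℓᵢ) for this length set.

1.125

With common denominator 2^4 = 16: Σ 2^(−ℓᵢ) = 2/16 + 2/16 + 2/16 + 2/16 + 2/16 + 2/16 + 4/16 + 1/16 + 1/16 = 18/16 = 1.125.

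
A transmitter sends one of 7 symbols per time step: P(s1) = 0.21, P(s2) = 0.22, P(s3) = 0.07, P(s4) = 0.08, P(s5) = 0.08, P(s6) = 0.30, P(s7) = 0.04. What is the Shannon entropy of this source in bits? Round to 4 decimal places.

2.5118 bits

H = −Σ pᵢ log₂ pᵢ.
−0.21·log₂(0.21) = 0.4728
−0.22·log₂(0.22) = 0.4806
−0.07·log₂(0.07) = 0.2686
−0.08·log₂(0.08) = 0.2915
−0.08·log₂(0.08) = 0.2915
−0.30·log₂(0.30) = 0.5211
−0.04·log₂(0.04) = 0.1858
Sum ≈ 2.5118 → 2.5118 bits.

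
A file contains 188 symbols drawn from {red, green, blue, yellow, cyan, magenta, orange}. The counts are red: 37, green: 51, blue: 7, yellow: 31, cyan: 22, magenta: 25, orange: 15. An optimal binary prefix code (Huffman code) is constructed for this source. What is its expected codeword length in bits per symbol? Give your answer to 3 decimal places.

Probabilities are the counts divided by 188.
Repeatedly combine the two least-probable nodes; the expected code length is the sum of the merged weights.
merge 7/188 + 15/188 → 11/94
merge 11/94 + 11/94 → 11/47
merge 25/188 + 31/188 → 14/47
merge 37/188 + 11/47 → 81/188
merge 51/188 + 14/47 → 107/188
merge 81/188 + 107/188 → 1
L = 11/94 + 11/47 + 14/47 + 81/188 + 107/188 + 1 = 249/94 ≈ 2.649 bits/symbol.

2.649 bits/symbol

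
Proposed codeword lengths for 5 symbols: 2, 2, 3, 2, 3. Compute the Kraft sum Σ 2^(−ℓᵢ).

1

With common denominator 2^3 = 8: Σ 2^(−ℓᵢ) = 2/8 + 2/8 + 1/8 + 2/8 + 1/8 = 8/8 = 1.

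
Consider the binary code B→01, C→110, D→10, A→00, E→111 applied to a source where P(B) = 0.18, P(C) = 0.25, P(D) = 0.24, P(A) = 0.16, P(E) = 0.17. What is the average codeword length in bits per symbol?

L̄ = Σ pᵢ·ℓᵢ = 0.18·2 + 0.25·3 + 0.24·2 + 0.16·2 + 0.17·3 = 2.42 bits/symbol.

2.42 bits/symbol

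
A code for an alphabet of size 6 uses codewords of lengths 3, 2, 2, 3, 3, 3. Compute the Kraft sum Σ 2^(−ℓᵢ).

1

With common denominator 2^3 = 8: Σ 2^(−ℓᵢ) = 1/8 + 2/8 + 2/8 + 1/8 + 1/8 + 1/8 = 8/8 = 1.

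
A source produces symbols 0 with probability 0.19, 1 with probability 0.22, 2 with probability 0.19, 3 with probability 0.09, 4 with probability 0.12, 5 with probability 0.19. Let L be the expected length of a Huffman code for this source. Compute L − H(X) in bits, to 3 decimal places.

0.064 bits

Entropy H = −Σ p log₂ p ≈ 2.5260 bits.
Huffman merges: 9/100+3/25→21/100; 19/100+19/100→19/50; 19/100+21/100→2/5; 11/50+19/50→3/5; 2/5+3/5→1. L = 259/100 ≈ 2.5900.
L − H = 2.5900 − 2.5260 = 0.064 bits.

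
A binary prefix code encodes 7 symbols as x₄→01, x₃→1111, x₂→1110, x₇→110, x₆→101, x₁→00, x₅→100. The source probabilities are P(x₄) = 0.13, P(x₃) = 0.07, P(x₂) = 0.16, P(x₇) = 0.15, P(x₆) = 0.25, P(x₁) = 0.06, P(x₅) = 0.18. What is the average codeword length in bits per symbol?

3.04 bits/symbol

L̄ = Σ pᵢ·ℓᵢ = 0.13·2 + 0.07·4 + 0.16·4 + 0.15·3 + 0.25·3 + 0.06·2 + 0.18·3 = 3.04 bits/symbol.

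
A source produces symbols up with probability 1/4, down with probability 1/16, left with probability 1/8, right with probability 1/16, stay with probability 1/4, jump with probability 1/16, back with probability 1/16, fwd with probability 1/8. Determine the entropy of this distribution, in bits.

Each probability is a power of 1/2, so log₂(1/p) is an integer.
H = Σ p·log₂(1/p) = 1/4·2 + 1/16·4 + 1/8·3 + 1/16·4 + 1/4·2 + 1/16·4 + 1/16·4 + 1/8·3 = 2.75 bits.

2.75 bits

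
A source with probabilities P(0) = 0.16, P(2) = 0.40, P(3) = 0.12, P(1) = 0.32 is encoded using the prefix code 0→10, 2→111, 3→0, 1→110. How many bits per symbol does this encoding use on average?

2.6 bits/symbol

L̄ = Σ pᵢ·ℓᵢ = 0.16·2 + 0.40·3 + 0.12·1 + 0.32·3 = 2.6 bits/symbol.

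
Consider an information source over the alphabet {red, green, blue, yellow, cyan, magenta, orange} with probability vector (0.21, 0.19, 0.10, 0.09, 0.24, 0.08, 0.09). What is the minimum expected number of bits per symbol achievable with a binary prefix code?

Repeatedly combine the two least-probable nodes; the expected code length is the sum of the merged weights.
merge 2/25 + 9/100 → 17/100
merge 9/100 + 1/10 → 19/100
merge 17/100 + 19/100 → 9/25
merge 19/100 + 21/100 → 2/5
merge 6/25 + 9/25 → 3/5
merge 2/5 + 3/5 → 1
L = 17/100 + 19/100 + 9/25 + 2/5 + 3/5 + 1 = 68/25 = 2.72 bits/symbol.

2.72 bits/symbol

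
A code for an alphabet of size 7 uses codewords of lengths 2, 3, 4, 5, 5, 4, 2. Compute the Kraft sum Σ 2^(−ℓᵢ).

0.8125

With common denominator 2^5 = 32: Σ 2^(−ℓᵢ) = 8/32 + 4/32 + 2/32 + 1/32 + 1/32 + 2/32 + 8/32 = 26/32 = 0.8125.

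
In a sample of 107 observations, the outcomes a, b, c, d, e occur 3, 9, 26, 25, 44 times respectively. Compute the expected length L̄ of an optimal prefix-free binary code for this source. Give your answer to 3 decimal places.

2.047 bits/symbol

Probabilities are the counts divided by 107.
Repeatedly combine the two least-probable nodes; the expected code length is the sum of the merged weights.
merge 3/107 + 9/107 → 12/107
merge 12/107 + 25/107 → 37/107
merge 26/107 + 37/107 → 63/107
merge 44/107 + 63/107 → 1
L = 12/107 + 37/107 + 63/107 + 1 = 219/107 ≈ 2.047 bits/symbol.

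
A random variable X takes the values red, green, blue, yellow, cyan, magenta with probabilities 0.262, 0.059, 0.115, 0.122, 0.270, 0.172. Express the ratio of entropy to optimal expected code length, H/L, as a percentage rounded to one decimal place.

98.2%

Entropy H = −Σ p log₂ p ≈ 2.4231 bits.
Huffman merges: 59/1000+23/200→87/500; 61/500+43/250→147/500; 87/500+131/500→109/250; 27/100+147/500→141/250; 109/250+141/250→1. L = 617/250 ≈ 2.4680.
Efficiency = H/L = 2.4231/2.4680 = 98.2%.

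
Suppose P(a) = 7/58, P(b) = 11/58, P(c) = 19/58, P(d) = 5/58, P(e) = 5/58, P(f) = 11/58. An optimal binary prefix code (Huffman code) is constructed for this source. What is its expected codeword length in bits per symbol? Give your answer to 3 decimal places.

Repeatedly combine the two least-probable nodes; the expected code length is the sum of the merged weights.
merge 5/58 + 5/58 → 5/29
merge 7/58 + 5/29 → 17/58
merge 11/58 + 11/58 → 11/29
merge 17/58 + 19/58 → 18/29
merge 11/29 + 18/29 → 1
L = 5/29 + 17/58 + 11/29 + 18/29 + 1 = 143/58 ≈ 2.466 bits/symbol.

2.466 bits/symbol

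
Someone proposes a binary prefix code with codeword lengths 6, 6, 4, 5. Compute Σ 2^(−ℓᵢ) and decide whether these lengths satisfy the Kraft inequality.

0.125; yes

With common denominator 2^6 = 64: Σ 2^(−ℓᵢ) = 1/64 + 1/64 + 4/64 + 2/64 = 8/64 = 0.125.
Kraft's inequality requires Σ ≤ 1; here Σ = 0.125 ≤ 1, so such a prefix code exists.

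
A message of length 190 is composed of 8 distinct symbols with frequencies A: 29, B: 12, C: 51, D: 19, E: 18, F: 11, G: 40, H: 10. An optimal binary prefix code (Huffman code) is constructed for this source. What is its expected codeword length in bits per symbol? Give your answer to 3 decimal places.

2.789 bits/symbol

Probabilities are the counts divided by 190.
Repeatedly combine the two least-probable nodes; the expected code length is the sum of the merged weights.
merge 1/19 + 11/190 → 21/190
merge 6/95 + 9/95 → 3/19
merge 1/10 + 21/190 → 4/19
merge 29/190 + 3/19 → 59/190
merge 4/19 + 4/19 → 8/19
merge 51/190 + 59/190 → 11/19
merge 8/19 + 11/19 → 1
L = 21/190 + 3/19 + 4/19 + 59/190 + 8/19 + 11/19 + 1 = 53/19 ≈ 2.789 bits/symbol.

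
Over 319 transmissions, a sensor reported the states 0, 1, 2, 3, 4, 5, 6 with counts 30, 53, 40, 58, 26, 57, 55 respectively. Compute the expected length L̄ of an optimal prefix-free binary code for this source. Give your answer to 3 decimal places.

Probabilities are the counts divided by 319.
Repeatedly combine the two least-probable nodes; the expected code length is the sum of the merged weights.
merge 26/319 + 30/319 → 56/319
merge 40/319 + 53/319 → 93/319
merge 5/29 + 56/319 → 111/319
merge 57/319 + 2/11 → 115/319
merge 93/319 + 111/319 → 204/319
merge 115/319 + 204/319 → 1
L = 56/319 + 93/319 + 111/319 + 115/319 + 204/319 + 1 = 898/319 ≈ 2.815 bits/symbol.

2.815 bits/symbol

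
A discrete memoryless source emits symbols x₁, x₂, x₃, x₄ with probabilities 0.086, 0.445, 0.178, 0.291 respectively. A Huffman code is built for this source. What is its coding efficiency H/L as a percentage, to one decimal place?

98.2%

Entropy H = −Σ p log₂ p ≈ 1.7857 bits.
Huffman merges: 43/500+89/500→33/125; 33/125+291/1000→111/200; 89/200+111/200→1. L = 1819/1000 ≈ 1.8190.
Efficiency = H/L = 1.7857/1.8190 = 98.2%.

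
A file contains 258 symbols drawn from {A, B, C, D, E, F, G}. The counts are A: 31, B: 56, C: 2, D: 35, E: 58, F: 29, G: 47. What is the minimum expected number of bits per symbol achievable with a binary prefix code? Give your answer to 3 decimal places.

2.678 bits/symbol

Probabilities are the counts divided by 258.
Repeatedly combine the two least-probable nodes; the expected code length is the sum of the merged weights.
merge 1/129 + 29/258 → 31/258
merge 31/258 + 31/258 → 31/129
merge 35/258 + 47/258 → 41/129
merge 28/129 + 29/129 → 19/43
merge 31/129 + 41/129 → 24/43
merge 19/43 + 24/43 → 1
L = 31/258 + 31/129 + 41/129 + 19/43 + 24/43 + 1 = 691/258 ≈ 2.678 bits/symbol.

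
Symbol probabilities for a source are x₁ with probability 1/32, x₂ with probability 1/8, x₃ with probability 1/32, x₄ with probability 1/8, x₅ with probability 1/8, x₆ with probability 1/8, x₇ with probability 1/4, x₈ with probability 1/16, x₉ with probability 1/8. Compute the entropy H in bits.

Each probability is a power of 1/2, so log₂(1/p) is an integer.
H = Σ p·log₂(1/p) = 1/32·5 + 1/8·3 + 1/32·5 + 1/8·3 + 1/8·3 + 1/8·3 + 1/4·2 + 1/16·4 + 1/8·3 = 2.9375 bits.

2.9375 bits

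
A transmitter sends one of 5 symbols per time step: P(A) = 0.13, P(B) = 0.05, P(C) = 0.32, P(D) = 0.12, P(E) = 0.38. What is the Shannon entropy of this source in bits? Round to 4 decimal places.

H = −Σ pᵢ log₂ pᵢ.
−0.13·log₂(0.13) = 0.3826
−0.05·log₂(0.05) = 0.2161
−0.32·log₂(0.32) = 0.5260
−0.12·log₂(0.12) = 0.3671
−0.38·log₂(0.38) = 0.5305
Sum ≈ 2.0223 → 2.0223 bits.

2.0223 bits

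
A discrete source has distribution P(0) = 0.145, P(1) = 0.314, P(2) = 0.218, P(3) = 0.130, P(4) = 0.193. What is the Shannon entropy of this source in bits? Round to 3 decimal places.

2.248 bits

H = −Σ pᵢ log₂ pᵢ.
−0.145·log₂(0.145) = 0.4040
−0.314·log₂(0.314) = 0.5247
−0.218·log₂(0.218) = 0.4791
−0.130·log₂(0.130) = 0.3826
−0.193·log₂(0.193) = 0.4581
Sum ≈ 2.2485 → 2.248 bits.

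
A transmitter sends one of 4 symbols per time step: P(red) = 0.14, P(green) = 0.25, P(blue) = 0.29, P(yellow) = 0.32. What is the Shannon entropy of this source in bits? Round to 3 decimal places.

1.941 bits

H = −Σ pᵢ log₂ pᵢ.
−0.14·log₂(0.14) = 0.3971
−0.25·log₂(0.25) = 0.5000
−0.29·log₂(0.29) = 0.5179
−0.32·log₂(0.32) = 0.5260
Sum ≈ 1.9410 → 1.941 bits.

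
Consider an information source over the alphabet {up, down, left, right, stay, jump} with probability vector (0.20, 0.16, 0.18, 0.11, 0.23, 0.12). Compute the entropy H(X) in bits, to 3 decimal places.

H = −Σ pᵢ log₂ pᵢ.
−0.20·log₂(0.20) = 0.4644
−0.16·log₂(0.16) = 0.4230
−0.18·log₂(0.18) = 0.4453
−0.11·log₂(0.11) = 0.3503
−0.23·log₂(0.23) = 0.4877
−0.12·log₂(0.12) = 0.3671
Sum ≈ 2.5377 → 2.538 bits.

2.538 bits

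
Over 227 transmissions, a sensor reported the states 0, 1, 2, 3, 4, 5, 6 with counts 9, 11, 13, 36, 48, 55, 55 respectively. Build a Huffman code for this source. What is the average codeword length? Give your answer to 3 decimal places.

Probabilities are the counts divided by 227.
Repeatedly combine the two least-probable nodes; the expected code length is the sum of the merged weights.
merge 9/227 + 11/227 → 20/227
merge 13/227 + 20/227 → 33/227
merge 33/227 + 36/227 → 69/227
merge 48/227 + 55/227 → 103/227
merge 55/227 + 69/227 → 124/227
merge 103/227 + 124/227 → 1
L = 20/227 + 33/227 + 69/227 + 103/227 + 124/227 + 1 = 576/227 ≈ 2.537 bits/symbol.

2.537 bits/symbol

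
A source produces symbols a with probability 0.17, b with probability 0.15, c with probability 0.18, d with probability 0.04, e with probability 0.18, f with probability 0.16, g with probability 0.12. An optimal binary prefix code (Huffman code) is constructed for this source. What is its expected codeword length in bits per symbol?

Repeatedly combine the two least-probable nodes; the expected code length is the sum of the merged weights.
merge 1/25 + 3/25 → 4/25
merge 3/20 + 4/25 → 31/100
merge 4/25 + 17/100 → 33/100
merge 9/50 + 9/50 → 9/25
merge 31/100 + 33/100 → 16/25
merge 9/25 + 16/25 → 1
L = 4/25 + 31/100 + 33/100 + 9/25 + 16/25 + 1 = 14/5 = 2.8 bits/symbol.

2.8 bits/symbol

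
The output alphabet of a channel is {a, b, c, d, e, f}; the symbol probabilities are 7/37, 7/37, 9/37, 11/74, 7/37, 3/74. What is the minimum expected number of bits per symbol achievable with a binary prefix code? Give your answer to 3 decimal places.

2.568 bits/symbol

Repeatedly combine the two least-probable nodes; the expected code length is the sum of the merged weights.
merge 3/74 + 11/74 → 7/37
merge 7/37 + 7/37 → 14/37
merge 7/37 + 7/37 → 14/37
merge 9/37 + 14/37 → 23/37
merge 14/37 + 23/37 → 1
L = 7/37 + 14/37 + 14/37 + 23/37 + 1 = 95/37 ≈ 2.568 bits/symbol.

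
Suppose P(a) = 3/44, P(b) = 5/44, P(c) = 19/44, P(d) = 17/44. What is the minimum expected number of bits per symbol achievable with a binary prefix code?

Repeatedly combine the two least-probable nodes; the expected code length is the sum of the merged weights.
merge 3/44 + 5/44 → 2/11
merge 2/11 + 17/44 → 25/44
merge 19/44 + 25/44 → 1
L = 2/11 + 25/44 + 1 = 7/4 = 1.75 bits/symbol.

1.75 bits/symbol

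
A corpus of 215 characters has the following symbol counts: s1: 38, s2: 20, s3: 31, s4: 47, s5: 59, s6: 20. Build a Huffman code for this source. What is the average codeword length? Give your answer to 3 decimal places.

2.507 bits/symbol

Probabilities are the counts divided by 215.
Repeatedly combine the two least-probable nodes; the expected code length is the sum of the merged weights.
merge 4/43 + 4/43 → 8/43
merge 31/215 + 38/215 → 69/215
merge 8/43 + 47/215 → 87/215
merge 59/215 + 69/215 → 128/215
merge 87/215 + 128/215 → 1
L = 8/43 + 69/215 + 87/215 + 128/215 + 1 = 539/215 ≈ 2.507 bits/symbol.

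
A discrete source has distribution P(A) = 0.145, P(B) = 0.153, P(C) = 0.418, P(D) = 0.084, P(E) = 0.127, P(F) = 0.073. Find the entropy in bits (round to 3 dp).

H = −Σ pᵢ log₂ pᵢ.
−0.145·log₂(0.145) = 0.4040
−0.153·log₂(0.153) = 0.4144
−0.418·log₂(0.418) = 0.5260
−0.084·log₂(0.084) = 0.3002
−0.127·log₂(0.127) = 0.3781
−0.073·log₂(0.073) = 0.2756
Sum ≈ 2.2983 → 2.298 bits.

2.298 bits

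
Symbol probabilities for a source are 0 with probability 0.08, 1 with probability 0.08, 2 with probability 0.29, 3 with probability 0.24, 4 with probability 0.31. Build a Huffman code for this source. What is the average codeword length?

2.16 bits/symbol

Repeatedly combine the two least-probable nodes; the expected code length is the sum of the merged weights.
merge 2/25 + 2/25 → 4/25
merge 4/25 + 6/25 → 2/5
merge 29/100 + 31/100 → 3/5
merge 2/5 + 3/5 → 1
L = 4/25 + 2/5 + 3/5 + 1 = 54/25 = 2.16 bits/symbol.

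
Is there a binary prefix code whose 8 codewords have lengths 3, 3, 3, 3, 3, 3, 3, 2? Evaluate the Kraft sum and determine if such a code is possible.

1.125; no

With common denominator 2^3 = 8: Σ 2^(−ℓᵢ) = 1/8 + 1/8 + 1/8 + 1/8 + 1/8 + 1/8 + 1/8 + 2/8 = 9/8 = 1.125.
Kraft's inequality requires Σ ≤ 1; here Σ = 1.125 > 1, so no such prefix code exists.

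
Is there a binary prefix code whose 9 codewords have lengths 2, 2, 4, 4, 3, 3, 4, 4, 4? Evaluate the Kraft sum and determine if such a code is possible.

1.0625; no

With common denominator 2^4 = 16: Σ 2^(−ℓᵢ) = 4/16 + 4/16 + 1/16 + 1/16 + 2/16 + 2/16 + 1/16 + 1/16 + 1/16 = 17/16 = 1.0625.
Kraft's inequality requires Σ ≤ 1; here Σ = 1.0625 > 1, so no such prefix code exists.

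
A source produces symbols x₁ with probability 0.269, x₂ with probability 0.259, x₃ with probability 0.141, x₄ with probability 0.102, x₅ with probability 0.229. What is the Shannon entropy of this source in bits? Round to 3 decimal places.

2.236 bits

H = −Σ pᵢ log₂ pᵢ.
−0.269·log₂(0.269) = 0.5096
−0.259·log₂(0.259) = 0.5048
−0.141·log₂(0.141) = 0.3985
−0.102·log₂(0.102) = 0.3359
−0.229·log₂(0.229) = 0.4870
Sum ≈ 2.2358 → 2.236 bits.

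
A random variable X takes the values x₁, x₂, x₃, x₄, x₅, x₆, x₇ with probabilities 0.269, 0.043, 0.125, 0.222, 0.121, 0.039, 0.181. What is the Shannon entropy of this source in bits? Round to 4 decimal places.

2.5594 bits

H = −Σ pᵢ log₂ pᵢ.
−0.269·log₂(0.269) = 0.5096
−0.043·log₂(0.043) = 0.1952
−0.125·log₂(0.125) = 0.3750
−0.222·log₂(0.222) = 0.4820
−0.121·log₂(0.121) = 0.3687
−0.039·log₂(0.039) = 0.1825
−0.181·log₂(0.181) = 0.4463
Sum ≈ 2.5594 → 2.5594 bits.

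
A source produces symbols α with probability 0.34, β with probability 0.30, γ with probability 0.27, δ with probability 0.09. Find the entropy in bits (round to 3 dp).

H = −Σ pᵢ log₂ pᵢ.
−0.34·log₂(0.34) = 0.5292
−0.30·log₂(0.30) = 0.5211
−0.27·log₂(0.27) = 0.5100
−0.09·log₂(0.09) = 0.3127
Sum ≈ 1.8729 → 1.873 bits.

1.873 bits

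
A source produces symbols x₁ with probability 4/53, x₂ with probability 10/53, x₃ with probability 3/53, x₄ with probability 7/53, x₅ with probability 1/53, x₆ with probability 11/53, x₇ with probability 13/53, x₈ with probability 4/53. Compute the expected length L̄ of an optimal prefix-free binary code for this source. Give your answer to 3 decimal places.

Repeatedly combine the two least-probable nodes; the expected code length is the sum of the merged weights.
merge 1/53 + 3/53 → 4/53
merge 4/53 + 4/53 → 8/53
merge 4/53 + 7/53 → 11/53
merge 8/53 + 10/53 → 18/53
merge 11/53 + 11/53 → 22/53
merge 13/53 + 18/53 → 31/53
merge 22/53 + 31/53 → 1
L = 4/53 + 8/53 + 11/53 + 18/53 + 22/53 + 31/53 + 1 = 147/53 ≈ 2.774 bits/symbol.

2.774 bits/symbol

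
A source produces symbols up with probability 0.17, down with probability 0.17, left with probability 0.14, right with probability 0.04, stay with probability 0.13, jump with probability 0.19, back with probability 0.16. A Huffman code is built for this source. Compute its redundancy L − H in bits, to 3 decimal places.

Entropy H = −Σ p log₂ p ≈ 2.7129 bits.
Huffman merges: 1/25+13/100→17/100; 7/50+4/25→3/10; 17/100+17/100→17/50; 17/100+19/100→9/25; 3/10+17/50→16/25; 9/25+16/25→1. L = 281/100 ≈ 2.8100.
L − H = 2.8100 − 2.7129 = 0.097 bits.

0.097 bits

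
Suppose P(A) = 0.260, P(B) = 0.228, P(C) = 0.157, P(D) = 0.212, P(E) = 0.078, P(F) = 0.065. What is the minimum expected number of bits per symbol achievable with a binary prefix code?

Repeatedly combine the two least-probable nodes; the expected code length is the sum of the merged weights.
merge 13/200 + 39/500 → 143/1000
merge 143/1000 + 157/1000 → 3/10
merge 53/250 + 57/250 → 11/25
merge 13/50 + 3/10 → 14/25
merge 11/25 + 14/25 → 1
L = 143/1000 + 3/10 + 11/25 + 14/25 + 1 = 2443/1000 = 2.443 bits/symbol.

2.443 bits/symbol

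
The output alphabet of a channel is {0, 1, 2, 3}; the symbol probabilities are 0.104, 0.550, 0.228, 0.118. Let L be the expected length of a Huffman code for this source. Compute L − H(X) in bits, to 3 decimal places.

Entropy H = −Σ p log₂ p ≈ 1.6641 bits.
Huffman merges: 13/125+59/500→111/500; 111/500+57/250→9/20; 9/20+11/20→1. L = 209/125 ≈ 1.6720.
L − H = 1.6720 − 1.6641 = 0.008 bits.

0.008 bits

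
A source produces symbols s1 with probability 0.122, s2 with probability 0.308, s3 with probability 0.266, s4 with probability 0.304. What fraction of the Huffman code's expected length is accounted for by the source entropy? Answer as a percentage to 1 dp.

96.2%

Entropy H = −Σ p log₂ p ≈ 1.9240 bits.
Huffman merges: 61/500+133/500→97/250; 38/125+77/250→153/250; 97/250+153/250→1. L = 2 ≈ 2.0000.
Efficiency = H/L = 1.9240/2.0000 = 96.2%.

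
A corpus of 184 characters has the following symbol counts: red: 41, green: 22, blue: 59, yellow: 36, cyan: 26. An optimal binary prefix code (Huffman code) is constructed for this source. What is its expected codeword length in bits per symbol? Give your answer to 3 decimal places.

2.261 bits/symbol

Probabilities are the counts divided by 184.
Repeatedly combine the two least-probable nodes; the expected code length is the sum of the merged weights.
merge 11/92 + 13/92 → 6/23
merge 9/46 + 41/184 → 77/184
merge 6/23 + 59/184 → 107/184
merge 77/184 + 107/184 → 1
L = 6/23 + 77/184 + 107/184 + 1 = 52/23 ≈ 2.261 bits/symbol.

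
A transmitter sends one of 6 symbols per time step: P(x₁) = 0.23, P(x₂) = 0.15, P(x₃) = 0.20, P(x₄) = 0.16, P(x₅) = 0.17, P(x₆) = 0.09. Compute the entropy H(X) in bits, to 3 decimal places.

2.533 bits

H = −Σ pᵢ log₂ pᵢ.
−0.23·log₂(0.23) = 0.4877
−0.15·log₂(0.15) = 0.4105
−0.20·log₂(0.20) = 0.4644
−0.16·log₂(0.16) = 0.4230
−0.17·log₂(0.17) = 0.4346
−0.09·log₂(0.09) = 0.3127
Sum ≈ 2.5329 → 2.533 bits.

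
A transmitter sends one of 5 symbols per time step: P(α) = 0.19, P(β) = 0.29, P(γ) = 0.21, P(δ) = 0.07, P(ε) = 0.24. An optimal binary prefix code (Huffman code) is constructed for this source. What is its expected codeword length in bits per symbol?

2.26 bits/symbol

Repeatedly combine the two least-probable nodes; the expected code length is the sum of the merged weights.
merge 7/100 + 19/100 → 13/50
merge 21/100 + 6/25 → 9/20
merge 13/50 + 29/100 → 11/20
merge 9/20 + 11/20 → 1
L = 13/50 + 9/20 + 11/20 + 1 = 113/50 = 2.26 bits/symbol.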